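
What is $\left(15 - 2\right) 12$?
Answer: $156$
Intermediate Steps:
$\left(15 - 2\right) 12 = 13 \cdot 12 = 156$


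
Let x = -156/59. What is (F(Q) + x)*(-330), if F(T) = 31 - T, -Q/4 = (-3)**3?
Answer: 1550670/59 ≈ 26283.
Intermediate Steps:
Q = 108 (Q = -4*(-3)**3 = -4*(-27) = 108)
x = -156/59 (x = -156*1/59 = -156/59 ≈ -2.6441)
(F(Q) + x)*(-330) = ((31 - 1*108) - 156/59)*(-330) = ((31 - 108) - 156/59)*(-330) = (-77 - 156/59)*(-330) = -4699/59*(-330) = 1550670/59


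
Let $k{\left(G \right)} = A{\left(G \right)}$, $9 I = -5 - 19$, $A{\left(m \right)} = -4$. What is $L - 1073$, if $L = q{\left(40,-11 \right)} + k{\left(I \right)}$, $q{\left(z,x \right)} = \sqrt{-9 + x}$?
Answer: $-1077 + 2 i \sqrt{5} \approx -1077.0 + 4.4721 i$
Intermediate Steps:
$I = - \frac{8}{3}$ ($I = \frac{-5 - 19}{9} = \frac{1}{9} \left(-24\right) = - \frac{8}{3} \approx -2.6667$)
$k{\left(G \right)} = -4$
$L = -4 + 2 i \sqrt{5}$ ($L = \sqrt{-9 - 11} - 4 = \sqrt{-20} - 4 = 2 i \sqrt{5} - 4 = -4 + 2 i \sqrt{5} \approx -4.0 + 4.4721 i$)
$L - 1073 = \left(-4 + 2 i \sqrt{5}\right) - 1073 = -1077 + 2 i \sqrt{5}$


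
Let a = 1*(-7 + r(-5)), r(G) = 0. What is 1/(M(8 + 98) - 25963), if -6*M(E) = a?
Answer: -6/155771 ≈ -3.8518e-5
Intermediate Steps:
a = -7 (a = 1*(-7 + 0) = 1*(-7) = -7)
M(E) = 7/6 (M(E) = -⅙*(-7) = 7/6)
1/(M(8 + 98) - 25963) = 1/(7/6 - 25963) = 1/(-155771/6) = -6/155771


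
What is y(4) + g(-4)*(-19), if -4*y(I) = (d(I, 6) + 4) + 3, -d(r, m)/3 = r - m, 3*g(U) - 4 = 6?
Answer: -799/12 ≈ -66.583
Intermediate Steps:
g(U) = 10/3 (g(U) = 4/3 + (1/3)*6 = 4/3 + 2 = 10/3)
d(r, m) = -3*r + 3*m (d(r, m) = -3*(r - m) = -3*r + 3*m)
y(I) = -25/4 + 3*I/4 (y(I) = -(((-3*I + 3*6) + 4) + 3)/4 = -(((-3*I + 18) + 4) + 3)/4 = -(((18 - 3*I) + 4) + 3)/4 = -((22 - 3*I) + 3)/4 = -(25 - 3*I)/4 = -25/4 + 3*I/4)
y(4) + g(-4)*(-19) = (-25/4 + (3/4)*4) + (10/3)*(-19) = (-25/4 + 3) - 190/3 = -13/4 - 190/3 = -799/12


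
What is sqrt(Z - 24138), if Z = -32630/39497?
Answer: 4*I*sqrt(2353555174897)/39497 ≈ 155.37*I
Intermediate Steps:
Z = -32630/39497 (Z = -32630*1/39497 = -32630/39497 ≈ -0.82614)
sqrt(Z - 24138) = sqrt(-32630/39497 - 24138) = sqrt(-953411216/39497) = 4*I*sqrt(2353555174897)/39497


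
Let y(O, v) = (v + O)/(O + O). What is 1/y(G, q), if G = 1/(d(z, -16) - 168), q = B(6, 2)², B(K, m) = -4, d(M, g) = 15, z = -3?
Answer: -2/2447 ≈ -0.00081733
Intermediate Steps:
q = 16 (q = (-4)² = 16)
G = -1/153 (G = 1/(15 - 168) = 1/(-153) = -1/153 ≈ -0.0065359)
y(O, v) = (O + v)/(2*O) (y(O, v) = (O + v)/((2*O)) = (O + v)*(1/(2*O)) = (O + v)/(2*O))
1/y(G, q) = 1/((-1/153 + 16)/(2*(-1/153))) = 1/((½)*(-153)*(2447/153)) = 1/(-2447/2) = -2/2447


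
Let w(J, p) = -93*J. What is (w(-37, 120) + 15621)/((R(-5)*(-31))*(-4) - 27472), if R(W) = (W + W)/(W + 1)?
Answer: -353/503 ≈ -0.70179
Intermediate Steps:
R(W) = 2*W/(1 + W) (R(W) = (2*W)/(1 + W) = 2*W/(1 + W))
(w(-37, 120) + 15621)/((R(-5)*(-31))*(-4) - 27472) = (-93*(-37) + 15621)/(((2*(-5)/(1 - 5))*(-31))*(-4) - 27472) = (3441 + 15621)/(((2*(-5)/(-4))*(-31))*(-4) - 27472) = 19062/(((2*(-5)*(-¼))*(-31))*(-4) - 27472) = 19062/(((5/2)*(-31))*(-4) - 27472) = 19062/(-155/2*(-4) - 27472) = 19062/(310 - 27472) = 19062/(-27162) = 19062*(-1/27162) = -353/503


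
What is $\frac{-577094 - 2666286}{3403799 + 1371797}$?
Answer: $- \frac{115835}{170557} \approx -0.67916$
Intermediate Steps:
$\frac{-577094 - 2666286}{3403799 + 1371797} = - \frac{3243380}{4775596} = \left(-3243380\right) \frac{1}{4775596} = - \frac{115835}{170557}$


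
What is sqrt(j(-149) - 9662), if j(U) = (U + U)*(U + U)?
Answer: sqrt(79142) ≈ 281.32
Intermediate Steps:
j(U) = 4*U**2 (j(U) = (2*U)*(2*U) = 4*U**2)
sqrt(j(-149) - 9662) = sqrt(4*(-149)**2 - 9662) = sqrt(4*22201 - 9662) = sqrt(88804 - 9662) = sqrt(79142)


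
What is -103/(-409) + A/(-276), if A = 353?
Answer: -115949/112884 ≈ -1.0272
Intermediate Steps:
-103/(-409) + A/(-276) = -103/(-409) + 353/(-276) = -103*(-1/409) + 353*(-1/276) = 103/409 - 353/276 = -115949/112884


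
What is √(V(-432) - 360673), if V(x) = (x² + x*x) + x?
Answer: √12143 ≈ 110.20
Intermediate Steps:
V(x) = x + 2*x² (V(x) = (x² + x²) + x = 2*x² + x = x + 2*x²)
√(V(-432) - 360673) = √(-432*(1 + 2*(-432)) - 360673) = √(-432*(1 - 864) - 360673) = √(-432*(-863) - 360673) = √(372816 - 360673) = √12143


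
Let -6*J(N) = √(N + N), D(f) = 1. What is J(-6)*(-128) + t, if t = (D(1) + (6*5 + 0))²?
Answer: 961 + 128*I*√3/3 ≈ 961.0 + 73.901*I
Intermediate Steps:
J(N) = -√2*√N/6 (J(N) = -√(N + N)/6 = -√2*√N/6)
t = 961 (t = (1 + (6*5 + 0))² = (1 + (30 + 0))² = (1 + 30)² = 31² = 961)
J(-6)*(-128) + t = -√2*√(-6)/6*(-128) + 961 = -√2*I*√6/6*(-128) + 961 = -I*√3/3*(-128) + 961 = 128*I*√3/3 + 961 = 961 + 128*I*√3/3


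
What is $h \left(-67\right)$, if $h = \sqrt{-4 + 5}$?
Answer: $-67$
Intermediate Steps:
$h = 1$ ($h = \sqrt{1} = 1$)
$h \left(-67\right) = 1 \left(-67\right) = -67$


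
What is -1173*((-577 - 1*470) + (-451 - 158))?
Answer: 1942488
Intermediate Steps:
-1173*((-577 - 1*470) + (-451 - 158)) = -1173*((-577 - 470) - 609) = -1173*(-1047 - 609) = -1173*(-1656) = 1942488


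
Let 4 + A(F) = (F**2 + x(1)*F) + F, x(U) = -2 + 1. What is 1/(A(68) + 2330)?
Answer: 1/6950 ≈ 0.00014388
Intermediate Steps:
x(U) = -1
A(F) = -4 + F**2 (A(F) = -4 + ((F**2 - F) + F) = -4 + F**2)
1/(A(68) + 2330) = 1/((-4 + 68**2) + 2330) = 1/((-4 + 4624) + 2330) = 1/(4620 + 2330) = 1/6950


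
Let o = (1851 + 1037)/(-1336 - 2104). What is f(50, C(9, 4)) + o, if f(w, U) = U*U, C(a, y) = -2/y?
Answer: -507/860 ≈ -0.58953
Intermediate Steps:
f(w, U) = U²
o = -361/430 (o = 2888/(-3440) = 2888*(-1/3440) = -361/430 ≈ -0.83953)
f(50, C(9, 4)) + o = (-2/4)² - 361/430 = (-2*¼)² - 361/430 = (-½)² - 361/430 = ¼ - 361/430 = -507/860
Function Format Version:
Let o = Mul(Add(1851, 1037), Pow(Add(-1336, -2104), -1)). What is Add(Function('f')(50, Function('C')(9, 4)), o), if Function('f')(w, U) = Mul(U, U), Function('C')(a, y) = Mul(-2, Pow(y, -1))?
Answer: Rational(-507, 860) ≈ -0.58953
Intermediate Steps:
Function('f')(w, U) = Pow(U, 2)
o = Rational(-361, 430) (o = Mul(2888, Pow(-3440, -1)) = Mul(2888, Rational(-1, 3440)) = Rational(-361, 430) ≈ -0.83953)
Add(Function('f')(50, Function('C')(9, 4)), o) = Add(Pow(Mul(-2, Pow(4, -1)), 2), Rational(-361, 430)) = Add(Pow(Mul(-2, Rational(1, 4)), 2), Rational(-361, 430)) = Add(Pow(Rational(-1, 2), 2), Rational(-361, 430)) = Add(Rational(1, 4), Rational(-361, 430)) = Rational(-507, 860)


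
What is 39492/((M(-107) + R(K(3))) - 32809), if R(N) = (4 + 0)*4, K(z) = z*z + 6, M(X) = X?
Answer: -9873/8225 ≈ -1.2004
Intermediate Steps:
K(z) = 6 + z² (K(z) = z² + 6 = 6 + z²)
R(N) = 16 (R(N) = 4*4 = 16)
39492/((M(-107) + R(K(3))) - 32809) = 39492/((-107 + 16) - 32809) = 39492/(-91 - 32809) = 39492/(-32900) = 39492*(-1/32900) = -9873/8225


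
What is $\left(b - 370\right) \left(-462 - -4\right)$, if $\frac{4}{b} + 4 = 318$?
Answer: $\frac{26604304}{157} \approx 1.6945 \cdot 10^{5}$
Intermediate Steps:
$b = \frac{2}{157}$ ($b = \frac{4}{-4 + 318} = \frac{4}{314} = 4 \cdot \frac{1}{314} = \frac{2}{157} \approx 0.012739$)
$\left(b - 370\right) \left(-462 - -4\right) = \left(\frac{2}{157} - 370\right) \left(-462 - -4\right) = - \frac{58088 \left(-462 + 4\right)}{157} = \left(- \frac{58088}{157}\right) \left(-458\right) = \frac{26604304}{157}$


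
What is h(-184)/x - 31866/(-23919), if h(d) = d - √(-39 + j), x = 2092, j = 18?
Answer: 5188548/4169879 - I*√21/2092 ≈ 1.2443 - 0.0021905*I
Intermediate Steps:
h(d) = d - I*√21 (h(d) = d - √(-39 + 18) = d - √(-21) = d - I*√21)
h(-184)/x - 31866/(-23919) = (-184 - I*√21)/2092 - 31866/(-23919) = (-184 - I*√21)*(1/2092) - 31866*(-1/23919) = (-46/523 - I*√21/2092) + 10622/7973 = 5188548/4169879 - I*√21/2092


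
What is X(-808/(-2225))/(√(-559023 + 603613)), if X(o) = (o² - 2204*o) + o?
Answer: -1979950268*√910/15767740625 ≈ -3.7880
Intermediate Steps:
X(o) = o² - 2203*o
X(-808/(-2225))/(√(-559023 + 603613)) = ((-808/(-2225))*(-2203 - 808/(-2225)))/(√(-559023 + 603613)) = ((-808*(-1/2225))*(-2203 - 808*(-1/2225)))/(√44590) = (808*(-2203 + 808/2225)/2225)/((7*√910)) = ((808/2225)*(-4900867/2225))*(√910/6370) = -1979950268*√910/15767740625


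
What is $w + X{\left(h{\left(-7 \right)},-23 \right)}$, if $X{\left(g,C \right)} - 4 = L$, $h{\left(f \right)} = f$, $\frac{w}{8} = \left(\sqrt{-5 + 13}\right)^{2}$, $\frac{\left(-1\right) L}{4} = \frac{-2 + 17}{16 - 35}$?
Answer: $\frac{1352}{19} \approx 71.158$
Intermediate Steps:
$L = \frac{60}{19}$ ($L = - 4 \frac{-2 + 17}{16 - 35} = - 4 \frac{15}{-19} = - 4 \cdot 15 \left(- \frac{1}{19}\right) = \left(-4\right) \left(- \frac{15}{19}\right) = \frac{60}{19} \approx 3.1579$)
$w = 64$ ($w = 8 \left(\sqrt{-5 + 13}\right)^{2} = 8 \left(\sqrt{8}\right)^{2} = 8 \left(2 \sqrt{2}\right)^{2} = 8 \cdot 8 = 64$)
$X{\left(g,C \right)} = \frac{136}{19}$ ($X{\left(g,C \right)} = 4 + \frac{60}{19} = \frac{136}{19}$)
$w + X{\left(h{\left(-7 \right)},-23 \right)} = 64 + \frac{136}{19} = \frac{1352}{19}$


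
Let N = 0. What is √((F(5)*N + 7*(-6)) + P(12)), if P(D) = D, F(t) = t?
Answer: I*√30 ≈ 5.4772*I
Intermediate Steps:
√((F(5)*N + 7*(-6)) + P(12)) = √((5*0 + 7*(-6)) + 12) = √((0 - 42) + 12) = √(-42 + 12) = √(-30) = I*√30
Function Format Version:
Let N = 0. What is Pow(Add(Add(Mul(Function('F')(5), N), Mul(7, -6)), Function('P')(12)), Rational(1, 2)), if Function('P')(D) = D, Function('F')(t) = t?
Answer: Mul(I, Pow(30, Rational(1, 2))) ≈ Mul(5.4772, I)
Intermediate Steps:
Pow(Add(Add(Mul(Function('F')(5), N), Mul(7, -6)), Function('P')(12)), Rational(1, 2)) = Pow(Add(Add(Mul(5, 0), Mul(7, -6)), 12), Rational(1, 2)) = Pow(Add(Add(0, -42), 12), Rational(1, 2)) = Pow(Add(-42, 12), Rational(1, 2)) = Pow(-30, Rational(1, 2)) = Mul(I, Pow(30, Rational(1, 2)))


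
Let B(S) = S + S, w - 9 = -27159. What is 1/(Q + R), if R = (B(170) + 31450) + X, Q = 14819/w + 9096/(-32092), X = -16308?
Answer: 217824450/3372177502963 ≈ 6.4595e-5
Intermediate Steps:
w = -27150 (w = 9 - 27159 = -27150)
B(S) = 2*S
Q = -180631937/217824450 (Q = 14819/(-27150) + 9096/(-32092) = 14819*(-1/27150) + 9096*(-1/32092) = -14819/27150 - 2274/8023 = -180631937/217824450 ≈ -0.82925)
R = 15482 (R = (2*170 + 31450) - 16308 = (340 + 31450) - 16308 = 31790 - 16308 = 15482)
1/(Q + R) = 1/(-180631937/217824450 + 15482) = 1/(3372177502963/217824450) = 217824450/3372177502963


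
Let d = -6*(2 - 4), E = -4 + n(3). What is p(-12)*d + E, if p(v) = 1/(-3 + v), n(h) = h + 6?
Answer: 21/5 ≈ 4.2000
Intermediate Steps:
n(h) = 6 + h
E = 5 (E = -4 + (6 + 3) = -4 + 9 = 5)
d = 12 (d = -6*(-2) = 12)
p(-12)*d + E = 12/(-3 - 12) + 5 = 12/(-15) + 5 = -1/15*12 + 5 = -⅘ + 5 = 21/5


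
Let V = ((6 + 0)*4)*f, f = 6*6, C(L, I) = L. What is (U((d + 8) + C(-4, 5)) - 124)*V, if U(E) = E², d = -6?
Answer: -103680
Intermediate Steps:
f = 36
V = 864 (V = ((6 + 0)*4)*36 = (6*4)*36 = 24*36 = 864)
(U((d + 8) + C(-4, 5)) - 124)*V = (((-6 + 8) - 4)² - 124)*864 = ((2 - 4)² - 124)*864 = ((-2)² - 124)*864 = (4 - 124)*864 = -120*864 = -103680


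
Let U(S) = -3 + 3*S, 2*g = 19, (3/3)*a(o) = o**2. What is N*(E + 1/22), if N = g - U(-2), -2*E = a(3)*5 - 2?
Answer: -4366/11 ≈ -396.91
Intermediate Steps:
a(o) = o**2
g = 19/2 (g = (1/2)*19 = 19/2 ≈ 9.5000)
E = -43/2 (E = -(3**2*5 - 2)/2 = -(9*5 - 2)/2 = -(45 - 2)/2 = -1/2*43 = -43/2 ≈ -21.500)
N = 37/2 (N = 19/2 - (-3 + 3*(-2)) = 19/2 - (-3 - 6) = 19/2 - 1*(-9) = 19/2 + 9 = 37/2 ≈ 18.500)
N*(E + 1/22) = 37*(-43/2 + 1/22)/2 = (37/2)*(-236/11) = -4366/11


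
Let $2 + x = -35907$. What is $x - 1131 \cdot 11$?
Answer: $-48350$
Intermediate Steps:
$x = -35909$ ($x = -2 - 35907 = -35909$)
$x - 1131 \cdot 11 = -35909 - 1131 \cdot 11 = -35909 - 12441 = -48350$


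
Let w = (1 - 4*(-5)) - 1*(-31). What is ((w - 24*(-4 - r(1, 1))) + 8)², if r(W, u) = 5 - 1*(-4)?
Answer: 138384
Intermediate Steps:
r(W, u) = 9 (r(W, u) = 5 + 4 = 9)
w = 52 (w = (1 + 20) + 31 = 21 + 31 = 52)
((w - 24*(-4 - r(1, 1))) + 8)² = ((52 - 24*(-4 - 1*9)) + 8)² = ((52 - 24*(-4 - 9)) + 8)² = ((52 - 24*(-13)) + 8)² = ((52 + 312) + 8)² = (364 + 8)² = 372² = 138384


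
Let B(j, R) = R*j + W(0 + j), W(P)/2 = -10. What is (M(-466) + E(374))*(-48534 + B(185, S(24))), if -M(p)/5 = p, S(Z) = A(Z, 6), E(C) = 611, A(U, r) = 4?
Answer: -140620974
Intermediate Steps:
S(Z) = 4
W(P) = -20 (W(P) = 2*(-10) = -20)
M(p) = -5*p
B(j, R) = -20 + R*j (B(j, R) = R*j - 20 = -20 + R*j)
(M(-466) + E(374))*(-48534 + B(185, S(24))) = (-5*(-466) + 611)*(-48534 + (-20 + 4*185)) = (2330 + 611)*(-48534 + (-20 + 740)) = 2941*(-48534 + 720) = 2941*(-47814) = -140620974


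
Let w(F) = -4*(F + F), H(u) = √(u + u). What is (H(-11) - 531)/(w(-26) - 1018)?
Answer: 59/90 - I*√22/810 ≈ 0.65556 - 0.0057906*I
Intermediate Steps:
H(u) = √2*√u (H(u) = √(2*u) = √2*√u)
w(F) = -8*F
(H(-11) - 531)/(w(-26) - 1018) = (√2*√(-11) - 531)/(-8*(-26) - 1018) = (√2*(I*√11) - 531)/(208 - 1018) = (I*√22 - 531)/(-810) = (-531 + I*√22)*(-1/810) = 59/90 - I*√22/810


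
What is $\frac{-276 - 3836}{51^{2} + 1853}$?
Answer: $- \frac{2056}{2227} \approx -0.92321$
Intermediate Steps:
$\frac{-276 - 3836}{51^{2} + 1853} = - \frac{4112}{2601 + 1853} = - \frac{4112}{4454} = \left(-4112\right) \frac{1}{4454} = - \frac{2056}{2227}$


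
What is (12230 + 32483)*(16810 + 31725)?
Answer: 2170145455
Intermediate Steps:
(12230 + 32483)*(16810 + 31725) = 44713*48535 = 2170145455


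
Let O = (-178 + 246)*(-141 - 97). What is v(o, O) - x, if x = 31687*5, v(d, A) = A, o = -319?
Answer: -174619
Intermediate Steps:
O = -16184 (O = 68*(-238) = -16184)
x = 158435
v(o, O) - x = -16184 - 1*158435 = -16184 - 158435 = -174619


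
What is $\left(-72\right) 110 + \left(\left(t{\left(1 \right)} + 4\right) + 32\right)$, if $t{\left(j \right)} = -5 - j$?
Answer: $-7890$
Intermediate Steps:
$\left(-72\right) 110 + \left(\left(t{\left(1 \right)} + 4\right) + 32\right) = \left(-72\right) 110 + \left(\left(\left(-5 - 1\right) + 4\right) + 32\right) = -7920 + \left(\left(\left(-5 - 1\right) + 4\right) + 32\right) = -7920 + \left(\left(-6 + 4\right) + 32\right) = -7920 + \left(-2 + 32\right) = -7920 + 30 = -7890$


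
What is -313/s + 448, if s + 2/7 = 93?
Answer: 288561/649 ≈ 444.62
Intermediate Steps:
s = 649/7 (s = -2/7 + 93 = 649/7 ≈ 92.714)
-313/s + 448 = -313/649/7 + 448 = -313*7/649 + 448 = -2191/649 + 448 = 288561/649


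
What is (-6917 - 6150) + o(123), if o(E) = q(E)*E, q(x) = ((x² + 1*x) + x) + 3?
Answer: 1878427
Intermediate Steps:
q(x) = 3 + x² + 2*x (q(x) = ((x² + x) + x) + 3 = ((x + x²) + x) + 3 = (x² + 2*x) + 3 = 3 + x² + 2*x)
o(E) = E*(3 + E² + 2*E) (o(E) = (3 + E² + 2*E)*E = E*(3 + E² + 2*E))
(-6917 - 6150) + o(123) = (-6917 - 6150) + 123*(3 + 123² + 2*123) = -13067 + 123*(3 + 15129 + 246) = -13067 + 123*15378 = -13067 + 1891494 = 1878427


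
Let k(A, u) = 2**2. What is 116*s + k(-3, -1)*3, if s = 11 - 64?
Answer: -6136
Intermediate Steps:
k(A, u) = 4
s = -53
116*s + k(-3, -1)*3 = 116*(-53) + 4*3 = -6148 + 12 = -6136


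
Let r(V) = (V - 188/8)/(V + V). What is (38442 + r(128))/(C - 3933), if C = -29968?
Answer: -19682513/17357312 ≈ -1.1340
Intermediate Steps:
r(V) = (-47/2 + V)/(2*V) (r(V) = (V - 188*⅛)/((2*V)) = (V - 47/2)*(1/(2*V)) = (-47/2 + V)*(1/(2*V)) = (-47/2 + V)/(2*V))
(38442 + r(128))/(C - 3933) = (38442 + (¼)*(-47 + 2*128)/128)/(-29968 - 3933) = (38442 + (¼)*(1/128)*(-47 + 256))/(-33901) = (38442 + (¼)*(1/128)*209)*(-1/33901) = (38442 + 209/512)*(-1/33901) = (19682513/512)*(-1/33901) = -19682513/17357312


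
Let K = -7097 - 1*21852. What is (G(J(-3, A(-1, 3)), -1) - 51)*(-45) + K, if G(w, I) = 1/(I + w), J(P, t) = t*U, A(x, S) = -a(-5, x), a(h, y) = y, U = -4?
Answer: -26645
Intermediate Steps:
A(x, S) = -x
J(P, t) = -4*t (J(P, t) = t*(-4) = -4*t)
K = -28949 (K = -7097 - 21852 = -28949)
(G(J(-3, A(-1, 3)), -1) - 51)*(-45) + K = (1/(-1 - (-4)*(-1)) - 51)*(-45) - 28949 = (1/(-1 - 4*1) - 51)*(-45) - 28949 = (1/(-1 - 4) - 51)*(-45) - 28949 = (1/(-5) - 51)*(-45) - 28949 = (-⅕ - 51)*(-45) - 28949 = -256/5*(-45) - 28949 = 2304 - 28949 = -26645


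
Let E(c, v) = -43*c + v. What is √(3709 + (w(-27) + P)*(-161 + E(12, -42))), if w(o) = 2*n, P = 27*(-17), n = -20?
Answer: √362490 ≈ 602.07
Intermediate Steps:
E(c, v) = v - 43*c
P = -459
w(o) = -40 (w(o) = 2*(-20) = -40)
√(3709 + (w(-27) + P)*(-161 + E(12, -42))) = √(3709 + (-40 - 459)*(-161 + (-42 - 43*12))) = √(3709 - 499*(-161 + (-42 - 516))) = √(3709 - 499*(-161 - 558)) = √(3709 - 499*(-719)) = √(3709 + 358781) = √362490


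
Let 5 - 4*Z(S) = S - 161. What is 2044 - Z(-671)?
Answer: 7339/4 ≈ 1834.8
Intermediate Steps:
Z(S) = 83/2 - S/4 (Z(S) = 5/4 - (S - 161)/4 = 5/4 - (-161 + S)/4 = 5/4 + (161/4 - S/4) = 83/2 - S/4)
2044 - Z(-671) = 2044 - (83/2 - ¼*(-671)) = 2044 - (83/2 + 671/4) = 2044 - 1*837/4 = 2044 - 837/4 = 7339/4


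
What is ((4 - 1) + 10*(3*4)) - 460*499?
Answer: -229417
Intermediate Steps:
((4 - 1) + 10*(3*4)) - 460*499 = (3 + 10*12) - 229540 = (3 + 120) - 229540 = 123 - 229540 = -229417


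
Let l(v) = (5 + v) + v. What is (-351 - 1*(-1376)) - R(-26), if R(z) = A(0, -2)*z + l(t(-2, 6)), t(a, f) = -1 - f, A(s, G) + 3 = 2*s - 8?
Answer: 748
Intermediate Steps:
A(s, G) = -11 + 2*s (A(s, G) = -3 + (2*s - 8) = -3 + (-8 + 2*s) = -11 + 2*s)
l(v) = 5 + 2*v
R(z) = -9 - 11*z (R(z) = (-11 + 2*0)*z + (5 + 2*(-1 - 1*6)) = (-11 + 0)*z + (5 + 2*(-1 - 6)) = -11*z + (5 + 2*(-7)) = -11*z + (5 - 14) = -11*z - 9 = -9 - 11*z)
(-351 - 1*(-1376)) - R(-26) = (-351 - 1*(-1376)) - (-9 - 11*(-26)) = (-351 + 1376) - (-9 + 286) = 1025 - 1*277 = 1025 - 277 = 748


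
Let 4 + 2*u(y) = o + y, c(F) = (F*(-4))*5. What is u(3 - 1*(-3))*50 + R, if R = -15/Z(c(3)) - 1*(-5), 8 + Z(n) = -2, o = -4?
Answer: -87/2 ≈ -43.500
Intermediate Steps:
c(F) = -20*F (c(F) = -4*F*5 = -20*F)
Z(n) = -10 (Z(n) = -8 - 2 = -10)
u(y) = -4 + y/2 (u(y) = -2 + (-4 + y)/2 = -2 + (-2 + y/2) = -4 + y/2)
R = 13/2 (R = -15/(-10) - 1*(-5) = -15*(-1/10) + 5 = 3/2 + 5 = 13/2 ≈ 6.5000)
u(3 - 1*(-3))*50 + R = (-4 + (3 - 1*(-3))/2)*50 + 13/2 = (-4 + (3 + 3)/2)*50 + 13/2 = (-4 + (1/2)*6)*50 + 13/2 = (-4 + 3)*50 + 13/2 = -1*50 + 13/2 = -50 + 13/2 = -87/2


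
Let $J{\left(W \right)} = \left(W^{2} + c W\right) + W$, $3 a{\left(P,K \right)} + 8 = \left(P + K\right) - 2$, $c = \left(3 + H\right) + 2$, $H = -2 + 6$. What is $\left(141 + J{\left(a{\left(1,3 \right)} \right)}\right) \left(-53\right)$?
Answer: $-6625$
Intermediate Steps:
$H = 4$
$c = 9$ ($c = \left(3 + 4\right) + 2 = 7 + 2 = 9$)
$a{\left(P,K \right)} = - \frac{10}{3} + \frac{K}{3} + \frac{P}{3}$ ($a{\left(P,K \right)} = - \frac{8}{3} + \frac{\left(P + K\right) - 2}{3} = - \frac{8}{3} + \frac{\left(K + P\right) - 2}{3} = - \frac{8}{3} + \frac{-2 + K + P}{3} = - \frac{8}{3} + \left(- \frac{2}{3} + \frac{K}{3} + \frac{P}{3}\right) = - \frac{10}{3} + \frac{K}{3} + \frac{P}{3}$)
$J{\left(W \right)} = W^{2} + 10 W$ ($J{\left(W \right)} = \left(W^{2} + 9 W\right) + W = W^{2} + 10 W$)
$\left(141 + J{\left(a{\left(1,3 \right)} \right)}\right) \left(-53\right) = \left(141 + \left(- \frac{10}{3} + \frac{1}{3} \cdot 3 + \frac{1}{3} \cdot 1\right) \left(10 + \left(- \frac{10}{3} + \frac{1}{3} \cdot 3 + \frac{1}{3} \cdot 1\right)\right)\right) \left(-53\right) = \left(141 + \left(- \frac{10}{3} + 1 + \frac{1}{3}\right) \left(10 + \left(- \frac{10}{3} + 1 + \frac{1}{3}\right)\right)\right) \left(-53\right) = \left(141 - 2 \left(10 - 2\right)\right) \left(-53\right) = \left(141 - 16\right) \left(-53\right) = 125 \left(-53\right) = -6625$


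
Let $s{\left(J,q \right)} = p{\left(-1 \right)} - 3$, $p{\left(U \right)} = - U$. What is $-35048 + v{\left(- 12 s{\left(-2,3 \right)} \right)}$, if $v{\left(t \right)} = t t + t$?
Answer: $-34448$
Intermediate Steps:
$s{\left(J,q \right)} = -2$ ($s{\left(J,q \right)} = \left(-1\right) \left(-1\right) - 3 = 1 - 3 = -2$)
$v{\left(t \right)} = t + t^{2}$ ($v{\left(t \right)} = t^{2} + t = t + t^{2}$)
$-35048 + v{\left(- 12 s{\left(-2,3 \right)} \right)} = -35048 + \left(-12\right) \left(-2\right) \left(1 - -24\right) = -35048 + 24 \left(1 + 24\right) = -35048 + 24 \cdot 25 = -35048 + 600 = -34448$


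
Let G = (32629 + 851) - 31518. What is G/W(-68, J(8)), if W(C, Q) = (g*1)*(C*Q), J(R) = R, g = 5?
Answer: -981/1360 ≈ -0.72132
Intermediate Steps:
W(C, Q) = 5*C*Q (W(C, Q) = (5*1)*(C*Q) = 5*(C*Q) = 5*C*Q)
G = 1962 (G = 33480 - 31518 = 1962)
G/W(-68, J(8)) = 1962/((5*(-68)*8)) = 1962/(-2720) = 1962*(-1/2720) = -981/1360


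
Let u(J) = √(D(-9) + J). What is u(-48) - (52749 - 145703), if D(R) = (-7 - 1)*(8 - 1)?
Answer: 92954 + 2*I*√26 ≈ 92954.0 + 10.198*I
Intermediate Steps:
D(R) = -56 (D(R) = -8*7 = -56)
u(J) = √(-56 + J)
u(-48) - (52749 - 145703) = √(-56 - 48) - (52749 - 145703) = √(-104) - 1*(-92954) = 2*I*√26 + 92954 = 92954 + 2*I*√26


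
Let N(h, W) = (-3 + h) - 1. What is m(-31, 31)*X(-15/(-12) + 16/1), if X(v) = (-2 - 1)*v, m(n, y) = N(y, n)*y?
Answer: -173259/4 ≈ -43315.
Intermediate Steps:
N(h, W) = -4 + h
m(n, y) = y*(-4 + y) (m(n, y) = (-4 + y)*y = y*(-4 + y))
X(v) = -3*v
m(-31, 31)*X(-15/(-12) + 16/1) = (31*(-4 + 31))*(-3*(-15/(-12) + 16/1)) = (31*27)*(-3*(-15*(-1/12) + 16*1)) = 837*(-3*(5/4 + 16)) = 837*(-3*69/4) = 837*(-207/4) = -173259/4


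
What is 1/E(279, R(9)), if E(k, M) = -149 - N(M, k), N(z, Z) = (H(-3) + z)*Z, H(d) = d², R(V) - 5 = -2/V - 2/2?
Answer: -1/3714 ≈ -0.00026925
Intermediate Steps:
R(V) = 4 - 2/V (R(V) = 5 + (-2/V - 2/2) = 5 + (-2/V - 2*½) = 5 + (-2/V - 1) = 5 + (-1 - 2/V) = 4 - 2/V)
N(z, Z) = Z*(9 + z) (N(z, Z) = ((-3)² + z)*Z = (9 + z)*Z = Z*(9 + z))
E(k, M) = -149 - k*(9 + M)
1/E(279, R(9)) = 1/(-149 - 1*279*(9 + (4 - 2/9))) = 1/(-149 - 1*279*(9 + 34/9)) = 1/(-149 - 1*279*115/9) = 1/(-149 - 3565) = 1/(-3714) = -1/3714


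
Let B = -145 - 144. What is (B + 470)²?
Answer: 32761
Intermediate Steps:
B = -289
(B + 470)² = (-289 + 470)² = 181² = 32761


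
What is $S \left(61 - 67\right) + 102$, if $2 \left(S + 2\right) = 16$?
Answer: $66$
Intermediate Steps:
$S = 6$ ($S = -2 + \frac{1}{2} \cdot 16 = -2 + 8 = 6$)
$S \left(61 - 67\right) + 102 = 6 \left(61 - 67\right) + 102 = 6 \left(-6\right) + 102 = -36 + 102 = 66$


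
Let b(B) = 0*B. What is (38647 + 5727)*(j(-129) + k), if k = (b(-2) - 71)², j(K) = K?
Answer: 217965088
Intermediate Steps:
b(B) = 0
k = 5041 (k = (0 - 71)² = (-71)² = 5041)
(38647 + 5727)*(j(-129) + k) = (38647 + 5727)*(-129 + 5041) = 44374*4912 = 217965088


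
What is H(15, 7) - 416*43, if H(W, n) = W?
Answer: -17873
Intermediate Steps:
H(15, 7) - 416*43 = 15 - 416*43 = 15 - 17888 = -17873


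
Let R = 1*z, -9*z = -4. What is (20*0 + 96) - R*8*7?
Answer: 640/9 ≈ 71.111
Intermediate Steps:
z = 4/9 (z = -1/9*(-4) = 4/9 ≈ 0.44444)
R = 4/9 (R = 1*(4/9) = 4/9 ≈ 0.44444)
(20*0 + 96) - R*8*7 = (20*0 + 96) - (4/9)*8*7 = (0 + 96) - 32*7/9 = 96 - 1*224/9 = 96 - 224/9 = 640/9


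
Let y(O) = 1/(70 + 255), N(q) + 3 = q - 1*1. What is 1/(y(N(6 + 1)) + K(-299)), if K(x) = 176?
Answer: 325/57201 ≈ 0.0056817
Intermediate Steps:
N(q) = -4 + q (N(q) = -3 + (q - 1*1) = -3 + (q - 1) = -3 + (-1 + q) = -4 + q)
y(O) = 1/325
1/(y(N(6 + 1)) + K(-299)) = 1/(1/325 + 176) = 1/(57201/325) = 325/57201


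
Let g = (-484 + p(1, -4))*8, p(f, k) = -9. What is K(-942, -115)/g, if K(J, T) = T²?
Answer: -13225/3944 ≈ -3.3532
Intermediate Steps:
g = -3944 (g = (-484 - 9)*8 = -493*8 = -3944)
K(-942, -115)/g = (-115)²/(-3944) = 13225*(-1/3944) = -13225/3944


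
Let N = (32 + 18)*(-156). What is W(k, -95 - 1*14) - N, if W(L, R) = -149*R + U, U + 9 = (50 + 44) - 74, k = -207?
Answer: 24052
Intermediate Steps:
N = -7800 (N = 50*(-156) = -7800)
U = 11 (U = -9 + ((50 + 44) - 74) = -9 + (94 - 74) = -9 + 20 = 11)
W(L, R) = 11 - 149*R (W(L, R) = -149*R + 11 = 11 - 149*R)
W(k, -95 - 1*14) - N = (11 - 149*(-95 - 1*14)) - 1*(-7800) = (11 - 149*(-95 - 14)) + 7800 = (11 - 149*(-109)) + 7800 = (11 + 16241) + 7800 = 16252 + 7800 = 24052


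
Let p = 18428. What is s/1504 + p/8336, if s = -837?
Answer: 1296155/783584 ≈ 1.6541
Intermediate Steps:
s/1504 + p/8336 = -837/1504 + 18428/8336 = -837*1/1504 + 18428*(1/8336) = -837/1504 + 4607/2084 = 1296155/783584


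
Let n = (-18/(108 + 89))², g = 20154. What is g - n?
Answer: 782156262/38809 ≈ 20154.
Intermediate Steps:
n = 324/38809 (n = (-18/197)² = 324/38809 ≈ 0.0083486)
g - n = 20154 - 1*324/38809 = 20154 - 324/38809 = 782156262/38809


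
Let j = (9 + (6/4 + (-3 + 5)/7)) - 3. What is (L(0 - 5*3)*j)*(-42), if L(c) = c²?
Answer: -73575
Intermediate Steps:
j = 109/14 (j = (9 + (6*(¼) + 2*(⅐))) - 3 = (9 + (3/2 + 2/7)) - 3 = (9 + 25/14) - 3 = 151/14 - 3 = 109/14 ≈ 7.7857)
(L(0 - 5*3)*j)*(-42) = ((0 - 5*3)²*(109/14))*(-42) = ((0 - 15)²*(109/14))*(-42) = ((-15)²*(109/14))*(-42) = (225*(109/14))*(-42) = (24525/14)*(-42) = -73575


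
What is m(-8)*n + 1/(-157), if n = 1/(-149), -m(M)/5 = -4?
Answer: -3289/23393 ≈ -0.14060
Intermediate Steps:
m(M) = 20 (m(M) = -5*(-4) = 20)
n = -1/149 ≈ -0.0067114
m(-8)*n + 1/(-157) = 20*(-1/149) + 1/(-157) = -20/149 - 1/157 = -3289/23393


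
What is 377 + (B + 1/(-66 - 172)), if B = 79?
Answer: 108527/238 ≈ 456.00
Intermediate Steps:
377 + (B + 1/(-66 - 172)) = 377 + (79 + 1/(-66 - 172)) = 377 + (79 + 1/(-238)) = 377 + (79 - 1/238) = 377 + 18801/238 = 108527/238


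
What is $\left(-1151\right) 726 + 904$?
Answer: $-834722$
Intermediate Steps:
$\left(-1151\right) 726 + 904 = -835626 + 904 = -834722$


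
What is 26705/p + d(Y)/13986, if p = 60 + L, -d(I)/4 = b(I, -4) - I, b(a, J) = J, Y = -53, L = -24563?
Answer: -27021337/24478497 ≈ -1.1039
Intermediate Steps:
d(I) = 16 + 4*I (d(I) = -4*(-4 - I) = 16 + 4*I)
p = -24503 (p = 60 - 24563 = -24503)
26705/p + d(Y)/13986 = 26705/(-24503) + (16 + 4*(-53))/13986 = 26705*(-1/24503) + (16 - 212)*(1/13986) = -26705/24503 - 196*1/13986 = -26705/24503 - 14/999 = -27021337/24478497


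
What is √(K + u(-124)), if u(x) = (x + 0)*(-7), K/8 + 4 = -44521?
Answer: 2*I*√88833 ≈ 596.1*I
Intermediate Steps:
K = -356200 (K = -32 + 8*(-44521) = -32 - 356168 = -356200)
u(x) = -7*x (u(x) = x*(-7) = -7*x)
√(K + u(-124)) = √(-356200 - 7*(-124)) = √(-356200 + 868) = √(-355332) = 2*I*√88833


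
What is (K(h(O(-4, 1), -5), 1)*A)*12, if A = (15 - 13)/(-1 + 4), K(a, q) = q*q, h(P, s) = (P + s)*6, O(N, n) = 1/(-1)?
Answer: 8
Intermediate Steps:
O(N, n) = -1
h(P, s) = 6*P + 6*s
K(a, q) = q²
A = ⅔ (A = 2/3 = 2*(⅓) = ⅔ ≈ 0.66667)
(K(h(O(-4, 1), -5), 1)*A)*12 = (1²*(⅔))*12 = (1*(⅔))*12 = (⅔)*12 = 8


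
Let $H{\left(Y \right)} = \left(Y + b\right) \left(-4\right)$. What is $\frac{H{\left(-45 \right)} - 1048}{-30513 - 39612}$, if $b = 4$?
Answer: $\frac{52}{4125} \approx 0.012606$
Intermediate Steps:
$H{\left(Y \right)} = -16 - 4 Y$ ($H{\left(Y \right)} = \left(Y + 4\right) \left(-4\right) = \left(4 + Y\right) \left(-4\right) = -16 - 4 Y$)
$\frac{H{\left(-45 \right)} - 1048}{-30513 - 39612} = \frac{\left(-16 - -180\right) - 1048}{-30513 - 39612} = \frac{\left(-16 + 180\right) - 1048}{-70125} = \left(164 - 1048\right) \left(- \frac{1}{70125}\right) = \left(-884\right) \left(- \frac{1}{70125}\right) = \frac{52}{4125}$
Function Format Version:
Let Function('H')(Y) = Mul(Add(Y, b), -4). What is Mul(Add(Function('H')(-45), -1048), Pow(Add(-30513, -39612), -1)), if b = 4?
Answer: Rational(52, 4125) ≈ 0.012606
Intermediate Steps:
Function('H')(Y) = Add(-16, Mul(-4, Y)) (Function('H')(Y) = Mul(Add(Y, 4), -4) = Mul(Add(4, Y), -4) = Add(-16, Mul(-4, Y)))
Mul(Add(Function('H')(-45), -1048), Pow(Add(-30513, -39612), -1)) = Mul(Add(Add(-16, Mul(-4, -45)), -1048), Pow(Add(-30513, -39612), -1)) = Mul(Add(Add(-16, 180), -1048), Pow(-70125, -1)) = Mul(Add(164, -1048), Rational(-1, 70125)) = Mul(-884, Rational(-1, 70125)) = Rational(52, 4125)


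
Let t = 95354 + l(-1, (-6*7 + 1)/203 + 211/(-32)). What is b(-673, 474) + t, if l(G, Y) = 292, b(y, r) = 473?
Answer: 96119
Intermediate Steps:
t = 95646 (t = 95354 + 292 = 95646)
b(-673, 474) + t = 473 + 95646 = 96119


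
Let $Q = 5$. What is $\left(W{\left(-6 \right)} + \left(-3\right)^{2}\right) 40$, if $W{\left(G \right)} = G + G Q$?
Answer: $-1080$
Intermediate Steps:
$W{\left(G \right)} = 6 G$ ($W{\left(G \right)} = G + G 5 = G + 5 G = 6 G$)
$\left(W{\left(-6 \right)} + \left(-3\right)^{2}\right) 40 = \left(6 \left(-6\right) + \left(-3\right)^{2}\right) 40 = \left(-36 + 9\right) 40 = \left(-27\right) 40 = -1080$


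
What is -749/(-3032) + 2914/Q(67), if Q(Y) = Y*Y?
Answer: 12197509/13610648 ≈ 0.89617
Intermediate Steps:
Q(Y) = Y**2
-749/(-3032) + 2914/Q(67) = -749/(-3032) + 2914/(67**2) = -749*(-1/3032) + 2914/4489 = 749/3032 + 2914*(1/4489) = 749/3032 + 2914/4489 = 12197509/13610648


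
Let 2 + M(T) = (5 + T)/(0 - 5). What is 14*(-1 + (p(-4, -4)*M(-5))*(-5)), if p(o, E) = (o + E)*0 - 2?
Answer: -294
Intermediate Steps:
M(T) = -3 - T/5 (M(T) = -2 + (5 + T)/(0 - 5) = -2 + (5 + T)/(-5) = -2 + (5 + T)*(-⅕) = -2 + (-1 - T/5) = -3 - T/5)
p(o, E) = -2 (p(o, E) = (E + o)*0 - 2 = 0 - 2 = -2)
14*(-1 + (p(-4, -4)*M(-5))*(-5)) = 14*(-1 - 2*(-3 - ⅕*(-5))*(-5)) = 14*(-1 - 2*(-3 + 1)*(-5)) = 14*(-1 - 2*(-2)*(-5)) = 14*(-1 + 4*(-5)) = 14*(-1 - 20) = 14*(-21) = -294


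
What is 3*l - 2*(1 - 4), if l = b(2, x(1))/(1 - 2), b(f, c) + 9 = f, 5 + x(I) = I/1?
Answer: 27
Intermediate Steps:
x(I) = -5 + I (x(I) = -5 + I/1 = -5 + I*1 = -5 + I)
b(f, c) = -9 + f
l = 7 (l = (-9 + 2)/(1 - 2) = -7/(-1) = -1*(-7) = 7)
3*l - 2*(1 - 4) = 3*7 - 2*(1 - 4) = 21 - 2*(-3) = 21 + 6 = 27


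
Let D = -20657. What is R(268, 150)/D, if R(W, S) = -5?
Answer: 5/20657 ≈ 0.00024205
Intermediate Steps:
R(268, 150)/D = -5/(-20657) = -5*(-1/20657) = 5/20657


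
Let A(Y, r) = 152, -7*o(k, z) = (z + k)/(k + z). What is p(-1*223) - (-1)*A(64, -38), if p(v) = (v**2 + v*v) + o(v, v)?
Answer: 697269/7 ≈ 99610.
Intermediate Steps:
o(k, z) = -1/7 (o(k, z) = -(z + k)/(7*(k + z)) = -(k + z)/(7*(k + z)) = -1/7*1 = -1/7)
p(v) = -1/7 + 2*v**2 (p(v) = (v**2 + v*v) - 1/7 = (v**2 + v**2) - 1/7 = 2*v**2 - 1/7 = -1/7 + 2*v**2)
p(-1*223) - (-1)*A(64, -38) = (-1/7 + 2*(-1*223)**2) - (-1)*152 = (-1/7 + 2*(-223)**2) - 1*(-152) = (-1/7 + 2*49729) + 152 = (-1/7 + 99458) + 152 = 696205/7 + 152 = 697269/7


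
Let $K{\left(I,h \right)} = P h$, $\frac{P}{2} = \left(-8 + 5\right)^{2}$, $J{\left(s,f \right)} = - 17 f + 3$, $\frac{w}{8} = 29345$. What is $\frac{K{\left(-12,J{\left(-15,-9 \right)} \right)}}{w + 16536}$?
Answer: $\frac{351}{31412} \approx 0.011174$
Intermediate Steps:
$w = 234760$ ($w = 8 \cdot 29345 = 234760$)
$J{\left(s,f \right)} = 3 - 17 f$
$P = 18$ ($P = 2 \left(-8 + 5\right)^{2} = 2 \left(-3\right)^{2} = 2 \cdot 9 = 18$)
$K{\left(I,h \right)} = 18 h$
$\frac{K{\left(-12,J{\left(-15,-9 \right)} \right)}}{w + 16536} = \frac{18 \left(3 - -153\right)}{234760 + 16536} = \frac{18 \left(3 + 153\right)}{251296} = 18 \cdot 156 \cdot \frac{1}{251296} = 2808 \cdot \frac{1}{251296} = \frac{351}{31412}$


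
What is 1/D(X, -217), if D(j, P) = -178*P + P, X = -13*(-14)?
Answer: 1/38409 ≈ 2.6036e-5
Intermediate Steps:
X = 182
D(j, P) = -177*P
1/D(X, -217) = 1/(-177*(-217)) = 1/38409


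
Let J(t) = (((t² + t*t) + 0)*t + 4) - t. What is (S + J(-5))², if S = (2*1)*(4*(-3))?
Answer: 70225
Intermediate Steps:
J(t) = 4 - t + 2*t³ (J(t) = (((t² + t²) + 0)*t + 4) - t = ((2*t² + 0)*t + 4) - t = ((2*t²)*t + 4) - t = (2*t³ + 4) - t = (4 + 2*t³) - t = 4 - t + 2*t³)
S = -24 (S = 2*(-12) = -24)
(S + J(-5))² = (-24 + (4 - 1*(-5) + 2*(-5)³))² = (-24 + (4 + 5 + 2*(-125)))² = (-24 + (4 + 5 - 250))² = (-24 - 241)² = (-265)² = 70225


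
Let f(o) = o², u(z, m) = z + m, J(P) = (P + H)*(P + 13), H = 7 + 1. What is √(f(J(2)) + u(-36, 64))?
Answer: 32*√22 ≈ 150.09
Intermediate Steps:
H = 8
J(P) = (8 + P)*(13 + P) (J(P) = (P + 8)*(P + 13) = (8 + P)*(13 + P))
u(z, m) = m + z
√(f(J(2)) + u(-36, 64)) = √((104 + 2² + 21*2)² + (64 - 36)) = √((104 + 4 + 42)² + 28) = √(150² + 28) = √(22500 + 28) = √22528 = 32*√22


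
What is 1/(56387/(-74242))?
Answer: -74242/56387 ≈ -1.3167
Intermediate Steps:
1/(56387/(-74242)) = 1/(56387*(-1/74242)) = 1/(-56387/74242) = -74242/56387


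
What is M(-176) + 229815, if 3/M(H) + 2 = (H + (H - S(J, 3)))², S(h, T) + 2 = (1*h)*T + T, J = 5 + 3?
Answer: 32662916508/142127 ≈ 2.2982e+5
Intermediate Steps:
J = 8
S(h, T) = -2 + T + T*h (S(h, T) = -2 + ((1*h)*T + T) = -2 + (h*T + T) = -2 + (T*h + T) = -2 + (T + T*h) = -2 + T + T*h)
M(H) = 3/(-2 + (-25 + 2*H)²) (M(H) = 3/(-2 + (H + (H - (-2 + 3 + 3*8)))²) = 3/(-2 + (H + (H - (-2 + 3 + 24)))²) = 3/(-2 + (H + (H - 1*25))²) = 3/(-2 + (H + (H - 25))²) = 3/(-2 + (H + (-25 + H))²) = 3/(-2 + (-25 + 2*H)²))
M(-176) + 229815 = 3/(-2 + (-25 + 2*(-176))²) + 229815 = 3/(-2 + (-25 - 352)²) + 229815 = 3/(-2 + (-377)²) + 229815 = 3/(-2 + 142129) + 229815 = 3/142127 + 229815 = 32662916508/142127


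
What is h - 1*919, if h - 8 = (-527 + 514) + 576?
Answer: -348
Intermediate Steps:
h = 571 (h = 8 + ((-527 + 514) + 576) = 8 + (-13 + 576) = 8 + 563 = 571)
h - 1*919 = 571 - 1*919 = 571 - 919 = -348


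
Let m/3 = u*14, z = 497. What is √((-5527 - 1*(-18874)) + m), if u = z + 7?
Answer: 3*√3835 ≈ 185.78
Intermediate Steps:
u = 504 (u = 497 + 7 = 504)
m = 21168 (m = 3*(504*14) = 3*7056 = 21168)
√((-5527 - 1*(-18874)) + m) = √((-5527 - 1*(-18874)) + 21168) = √((-5527 + 18874) + 21168) = √(13347 + 21168) = √34515 = 3*√3835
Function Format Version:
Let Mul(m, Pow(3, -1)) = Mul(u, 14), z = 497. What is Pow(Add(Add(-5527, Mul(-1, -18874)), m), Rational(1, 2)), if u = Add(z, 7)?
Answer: Mul(3, Pow(3835, Rational(1, 2))) ≈ 185.78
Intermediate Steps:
u = 504 (u = Add(497, 7) = 504)
m = 21168 (m = Mul(3, Mul(504, 14)) = Mul(3, 7056) = 21168)
Pow(Add(Add(-5527, Mul(-1, -18874)), m), Rational(1, 2)) = Pow(Add(Add(-5527, Mul(-1, -18874)), 21168), Rational(1, 2)) = Pow(Add(Add(-5527, 18874), 21168), Rational(1, 2)) = Pow(Add(13347, 21168), Rational(1, 2)) = Pow(34515, Rational(1, 2)) = Mul(3, Pow(3835, Rational(1, 2)))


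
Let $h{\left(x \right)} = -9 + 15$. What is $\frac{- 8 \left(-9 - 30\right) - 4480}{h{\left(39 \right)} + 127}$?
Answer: $- \frac{4168}{133} \approx -31.338$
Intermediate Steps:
$h{\left(x \right)} = 6$
$\frac{- 8 \left(-9 - 30\right) - 4480}{h{\left(39 \right)} + 127} = \frac{- 8 \left(-9 - 30\right) - 4480}{6 + 127} = \frac{\left(-8\right) \left(-39\right) - 4480}{133} = \left(312 - 4480\right) \frac{1}{133} = \left(-4168\right) \frac{1}{133} = - \frac{4168}{133}$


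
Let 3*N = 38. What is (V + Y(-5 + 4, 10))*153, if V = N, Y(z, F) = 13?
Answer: 3927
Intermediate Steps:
N = 38/3 (N = (⅓)*38 = 38/3 ≈ 12.667)
V = 38/3 ≈ 12.667
(V + Y(-5 + 4, 10))*153 = (38/3 + 13)*153 = (77/3)*153 = 3927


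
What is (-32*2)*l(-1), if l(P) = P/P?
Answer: -64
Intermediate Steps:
l(P) = 1
(-32*2)*l(-1) = -32*2*1 = -64*1 = -64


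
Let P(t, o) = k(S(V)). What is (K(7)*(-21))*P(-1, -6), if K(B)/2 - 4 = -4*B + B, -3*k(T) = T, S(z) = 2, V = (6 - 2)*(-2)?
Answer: -476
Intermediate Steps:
V = -8 (V = 4*(-2) = -8)
k(T) = -T/3
P(t, o) = -2/3 (P(t, o) = -1/3*2 = -2/3)
K(B) = 8 - 6*B (K(B) = 8 + 2*(-4*B + B) = 8 + 2*(-3*B) = 8 - 6*B)
(K(7)*(-21))*P(-1, -6) = ((8 - 6*7)*(-21))*(-2/3) = ((8 - 42)*(-21))*(-2/3) = -34*(-21)*(-2/3) = 714*(-2/3) = -476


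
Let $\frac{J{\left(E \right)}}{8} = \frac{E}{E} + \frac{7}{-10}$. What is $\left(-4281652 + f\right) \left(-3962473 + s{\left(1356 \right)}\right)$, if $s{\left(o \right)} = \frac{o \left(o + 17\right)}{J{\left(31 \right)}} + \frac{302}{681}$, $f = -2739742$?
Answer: $\frac{15237558696403604}{681} \approx 2.2375 \cdot 10^{13}$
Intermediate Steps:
$J{\left(E \right)} = \frac{12}{5}$ ($J{\left(E \right)} = 8 \left(\frac{E}{E} + \frac{7}{-10}\right) = 8 \left(1 + 7 \left(- \frac{1}{10}\right)\right) = 8 \left(1 - \frac{7}{10}\right) = 8 \cdot \frac{3}{10} = \frac{12}{5}$)
$s{\left(o \right)} = \frac{302}{681} + \frac{5 o \left(17 + o\right)}{12}$ ($s{\left(o \right)} = \frac{o \left(o + 17\right)}{\frac{12}{5}} + \frac{302}{681} = o \left(17 + o\right) \frac{5}{12} + 302 \cdot \frac{1}{681} = \frac{5 o \left(17 + o\right)}{12} + \frac{302}{681} = \frac{302}{681} + \frac{5 o \left(17 + o\right)}{12}$)
$\left(-4281652 + f\right) \left(-3962473 + s{\left(1356 \right)}\right) = \left(-4281652 - 2739742\right) \left(-3962473 + \left(\frac{302}{681} + \frac{5 \cdot 1356^{2}}{12} + \frac{85}{12} \cdot 1356\right)\right) = - 7021394 \left(-3962473 + \left(\frac{302}{681} + \frac{5}{12} \cdot 1838736 + 9605\right)\right) = - 7021394 \left(-3962473 + \left(\frac{302}{681} + 766140 + 9605\right)\right) = - 7021394 \left(-3962473 + \frac{528282647}{681}\right) = \left(-7021394\right) \left(- \frac{2170161466}{681}\right) = \frac{15237558696403604}{681}$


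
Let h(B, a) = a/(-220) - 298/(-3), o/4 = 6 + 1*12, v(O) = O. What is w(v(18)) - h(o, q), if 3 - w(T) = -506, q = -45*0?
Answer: 1229/3 ≈ 409.67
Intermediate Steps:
q = 0
w(T) = 509 (w(T) = 3 - 1*(-506) = 3 + 506 = 509)
o = 72 (o = 4*(6 + 1*12) = 4*(6 + 12) = 4*18 = 72)
h(B, a) = 298/3 - a/220 (h(B, a) = a*(-1/220) - 298*(-⅓) = -a/220 + 298/3 = 298/3 - a/220)
w(v(18)) - h(o, q) = 509 - (298/3 - 1/220*0) = 509 - (298/3 + 0) = 509 - 1*298/3 = 509 - 298/3 = 1229/3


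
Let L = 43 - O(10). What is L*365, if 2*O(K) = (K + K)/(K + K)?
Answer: 31025/2 ≈ 15513.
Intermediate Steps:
O(K) = ½ (O(K) = ((K + K)/(K + K))/2 = ((2*K)/((2*K)))/2 = ((2*K)*(1/(2*K)))/2 = (½)*1 = ½)
L = 85/2 (L = 43 - 1*½ = 43 - ½ = 85/2 ≈ 42.500)
L*365 = (85/2)*365 = 31025/2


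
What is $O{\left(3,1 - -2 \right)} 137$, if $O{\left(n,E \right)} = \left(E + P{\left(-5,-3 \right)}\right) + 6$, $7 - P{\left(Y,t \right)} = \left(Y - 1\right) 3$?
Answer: $4658$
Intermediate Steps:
$P{\left(Y,t \right)} = 10 - 3 Y$ ($P{\left(Y,t \right)} = 7 - \left(Y - 1\right) 3 = 7 - \left(-1 + Y\right) 3 = 7 - \left(-3 + 3 Y\right) = 10 - 3 Y$)
$O{\left(n,E \right)} = 31 + E$ ($O{\left(n,E \right)} = \left(E + \left(10 - -15\right)\right) + 6 = \left(E + \left(10 + 15\right)\right) + 6 = \left(E + 25\right) + 6 = \left(25 + E\right) + 6 = 31 + E$)
$O{\left(3,1 - -2 \right)} 137 = \left(31 + \left(1 - -2\right)\right) 137 = \left(31 + \left(1 + 2\right)\right) 137 = \left(31 + 3\right) 137 = 34 \cdot 137 = 4658$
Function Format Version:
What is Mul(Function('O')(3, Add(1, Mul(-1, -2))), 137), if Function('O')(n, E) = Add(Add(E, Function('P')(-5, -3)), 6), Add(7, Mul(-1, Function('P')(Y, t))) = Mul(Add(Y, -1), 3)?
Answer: 4658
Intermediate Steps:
Function('P')(Y, t) = Add(10, Mul(-3, Y)) (Function('P')(Y, t) = Add(7, Mul(-1, Mul(Add(Y, -1), 3))) = Add(7, Mul(-1, Mul(Add(-1, Y), 3))) = Add(7, Mul(-1, Add(-3, Mul(3, Y)))) = Add(7, Add(3, Mul(-3, Y))) = Add(10, Mul(-3, Y)))
Function('O')(n, E) = Add(31, E) (Function('O')(n, E) = Add(Add(E, Add(10, Mul(-3, -5))), 6) = Add(Add(E, Add(10, 15)), 6) = Add(Add(E, 25), 6) = Add(Add(25, E), 6) = Add(31, E))
Mul(Function('O')(3, Add(1, Mul(-1, -2))), 137) = Mul(Add(31, Add(1, Mul(-1, -2))), 137) = Mul(Add(31, Add(1, 2)), 137) = Mul(Add(31, 3), 137) = Mul(34, 137) = 4658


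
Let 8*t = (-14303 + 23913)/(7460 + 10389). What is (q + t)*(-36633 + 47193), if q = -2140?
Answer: -403346156400/17849 ≈ -2.2598e+7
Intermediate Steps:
t = 4805/71396 (t = ((-14303 + 23913)/(7460 + 10389))/8 = (9610/17849)/8 = (9610*(1/17849))/8 = (⅛)*(9610/17849) = 4805/71396 ≈ 0.067301)
(q + t)*(-36633 + 47193) = (-2140 + 4805/71396)*(-36633 + 47193) = -152782635/71396*10560 = -403346156400/17849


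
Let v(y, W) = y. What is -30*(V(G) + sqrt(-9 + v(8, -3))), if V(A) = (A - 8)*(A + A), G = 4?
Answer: 960 - 30*I ≈ 960.0 - 30.0*I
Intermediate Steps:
V(A) = 2*A*(-8 + A) (V(A) = (-8 + A)*(2*A) = 2*A*(-8 + A))
-30*(V(G) + sqrt(-9 + v(8, -3))) = -30*(2*4*(-8 + 4) + sqrt(-9 + 8)) = -30*(2*4*(-4) + sqrt(-1)) = -30*(-32 + I) = 960 - 30*I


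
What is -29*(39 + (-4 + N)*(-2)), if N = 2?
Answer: -1247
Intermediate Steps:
-29*(39 + (-4 + N)*(-2)) = -29*(39 + (-4 + 2)*(-2)) = -29*(39 - 2*(-2)) = -29*(39 + 4) = -29*43 = -1247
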